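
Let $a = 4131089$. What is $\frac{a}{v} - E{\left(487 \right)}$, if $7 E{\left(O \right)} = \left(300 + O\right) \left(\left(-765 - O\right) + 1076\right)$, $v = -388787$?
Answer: $\frac{7688963903}{388787} \approx 19777.0$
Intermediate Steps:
$E{\left(O \right)} = \frac{\left(300 + O\right) \left(311 - O\right)}{7}$ ($E{\left(O \right)} = \frac{\left(300 + O\right) \left(\left(-765 - O\right) + 1076\right)}{7} = \frac{\left(300 + O\right) \left(311 - O\right)}{7}$)
$\frac{a}{v} - E{\left(487 \right)} = \frac{4131089}{-388787} - \left(\frac{93300}{7} - \frac{487^{2}}{7} + \frac{11}{7} \cdot 487\right) = 4131089 \left(- \frac{1}{388787}\right) - \left(\frac{93300}{7} - \frac{237169}{7} + \frac{5357}{7}\right) = - \frac{4131089}{388787} - \left(\frac{93300}{7} - \frac{237169}{7} + \frac{5357}{7}\right) = - \frac{4131089}{388787} - - \frac{138512}{7} = - \frac{4131089}{388787} + \frac{138512}{7} = \frac{7688963903}{388787}$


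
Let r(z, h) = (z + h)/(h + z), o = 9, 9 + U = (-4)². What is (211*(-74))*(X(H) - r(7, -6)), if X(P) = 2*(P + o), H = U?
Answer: -484034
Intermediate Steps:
U = 7 (U = -9 + (-4)² = -9 + 16 = 7)
H = 7
r(z, h) = 1 (r(z, h) = (h + z)/(h + z) = 1)
X(P) = 18 + 2*P (X(P) = 2*(P + 9) = 2*(9 + P) = 18 + 2*P)
(211*(-74))*(X(H) - r(7, -6)) = (211*(-74))*((18 + 2*7) - 1*1) = -15614*((18 + 14) - 1) = -15614*(32 - 1) = -15614*31 = -484034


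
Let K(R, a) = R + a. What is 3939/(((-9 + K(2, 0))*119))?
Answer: -3939/833 ≈ -4.7287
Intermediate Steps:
3939/(((-9 + K(2, 0))*119)) = 3939/(((-9 + (2 + 0))*119)) = 3939/(((-9 + 2)*119)) = 3939/((-7*119)) = 3939/(-833) = 3939*(-1/833) = -3939/833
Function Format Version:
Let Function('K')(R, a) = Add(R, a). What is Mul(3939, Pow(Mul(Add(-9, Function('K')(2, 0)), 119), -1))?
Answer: Rational(-3939, 833) ≈ -4.7287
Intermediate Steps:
Mul(3939, Pow(Mul(Add(-9, Function('K')(2, 0)), 119), -1)) = Mul(3939, Pow(Mul(Add(-9, Add(2, 0)), 119), -1)) = Mul(3939, Pow(Mul(Add(-9, 2), 119), -1)) = Mul(3939, Pow(Mul(-7, 119), -1)) = Mul(3939, Pow(-833, -1)) = Mul(3939, Rational(-1, 833)) = Rational(-3939, 833)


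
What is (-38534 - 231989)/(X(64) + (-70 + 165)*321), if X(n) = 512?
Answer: -270523/31007 ≈ -8.7246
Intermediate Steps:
(-38534 - 231989)/(X(64) + (-70 + 165)*321) = (-38534 - 231989)/(512 + (-70 + 165)*321) = -270523/(512 + 95*321) = -270523/(512 + 30495) = -270523/31007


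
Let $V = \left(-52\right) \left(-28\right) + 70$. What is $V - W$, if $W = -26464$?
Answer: $27990$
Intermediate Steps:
$V = 1526$ ($V = 1456 + 70 = 1526$)
$V - W = 1526 - -26464 = 1526 + 26464 = 27990$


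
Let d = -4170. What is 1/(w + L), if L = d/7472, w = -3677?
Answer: -3736/13739357 ≈ -0.00027192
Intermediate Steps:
L = -2085/3736 (L = -4170/7472 = -4170*1/7472 = -2085/3736 ≈ -0.55808)
1/(w + L) = 1/(-3677 - 2085/3736) = 1/(-13739357/3736) = -3736/13739357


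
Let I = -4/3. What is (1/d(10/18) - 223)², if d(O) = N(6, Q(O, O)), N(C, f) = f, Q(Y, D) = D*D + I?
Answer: 345588100/6889 ≈ 50165.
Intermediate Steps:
I = -4/3 (I = -4*⅓ = -4/3 ≈ -1.3333)
Q(Y, D) = -4/3 + D² (Q(Y, D) = D*D - 4/3 = D² - 4/3 = -4/3 + D²)
d(O) = -4/3 + O²
(1/d(10/18) - 223)² = (1/(-4/3 + (10/18)²) - 223)² = (1/(-4/3 + (10*(1/18))²) - 223)² = (1/(-4/3 + (5/9)²) - 223)² = (1/(-4/3 + 25/81) - 223)² = (1/(-83/81) - 223)² = (-81/83 - 223)² = (-18590/83)² = 345588100/6889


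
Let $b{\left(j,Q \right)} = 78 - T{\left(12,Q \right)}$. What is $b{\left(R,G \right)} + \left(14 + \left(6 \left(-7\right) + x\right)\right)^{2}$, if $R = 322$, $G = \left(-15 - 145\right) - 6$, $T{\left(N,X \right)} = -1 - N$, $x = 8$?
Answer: $491$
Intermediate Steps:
$G = -166$ ($G = -160 - 6 = -166$)
$b{\left(j,Q \right)} = 91$ ($b{\left(j,Q \right)} = 78 - \left(-1 - 12\right) = 78 - -13 = 78 + 13 = 91$)
$b{\left(R,G \right)} + \left(14 + \left(6 \left(-7\right) + x\right)\right)^{2} = 91 + \left(14 + \left(6 \left(-7\right) + 8\right)\right)^{2} = 91 + \left(14 + \left(-42 + 8\right)\right)^{2} = 91 + \left(14 - 34\right)^{2} = 91 + \left(-20\right)^{2} = 91 + 400 = 491$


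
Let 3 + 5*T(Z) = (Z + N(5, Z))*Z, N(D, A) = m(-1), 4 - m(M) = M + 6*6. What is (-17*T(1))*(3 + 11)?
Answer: 7854/5 ≈ 1570.8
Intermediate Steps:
m(M) = -32 - M (m(M) = 4 - (M + 6*6) = 4 - (M + 36) = 4 - (36 + M) = 4 + (-36 - M) = -32 - M)
N(D, A) = -31 (N(D, A) = -32 - 1*(-1) = -32 + 1 = -31)
T(Z) = -3/5 + Z*(-31 + Z)/5 (T(Z) = -3/5 + ((Z - 31)*Z)/5 = -3/5 + ((-31 + Z)*Z)/5 = -3/5 + (Z*(-31 + Z))/5 = -3/5 + Z*(-31 + Z)/5)
(-17*T(1))*(3 + 11) = (-17*(-3/5 - 31/5*1 + (1/5)*1**2))*(3 + 11) = -17*(-3/5 - 31/5 + (1/5)*1)*14 = -17*(-3/5 - 31/5 + 1/5)*14 = -17*(-33/5)*14 = (561/5)*14 = 7854/5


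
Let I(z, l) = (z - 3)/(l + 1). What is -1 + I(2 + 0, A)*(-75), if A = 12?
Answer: 62/13 ≈ 4.7692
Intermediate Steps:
I(z, l) = (-3 + z)/(1 + l)
-1 + I(2 + 0, A)*(-75) = -1 + ((-3 + (2 + 0))/(1 + 12))*(-75) = -1 + ((-3 + 2)/13)*(-75) = -1 + ((1/13)*(-1))*(-75) = -1 - 1/13*(-75) = -1 + 75/13 = 62/13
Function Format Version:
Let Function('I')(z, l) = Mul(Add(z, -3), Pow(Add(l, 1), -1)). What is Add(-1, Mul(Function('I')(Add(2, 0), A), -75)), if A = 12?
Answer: Rational(62, 13) ≈ 4.7692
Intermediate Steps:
Function('I')(z, l) = Mul(Pow(Add(1, l), -1), Add(-3, z)) (Function('I')(z, l) = Mul(Add(-3, z), Pow(Add(1, l), -1)) = Mul(Pow(Add(1, l), -1), Add(-3, z)))
Add(-1, Mul(Function('I')(Add(2, 0), A), -75)) = Add(-1, Mul(Mul(Pow(Add(1, 12), -1), Add(-3, Add(2, 0))), -75)) = Add(-1, Mul(Mul(Pow(13, -1), Add(-3, 2)), -75)) = Add(-1, Mul(Mul(Rational(1, 13), -1), -75)) = Add(-1, Mul(Rational(-1, 13), -75)) = Add(-1, Rational(75, 13)) = Rational(62, 13)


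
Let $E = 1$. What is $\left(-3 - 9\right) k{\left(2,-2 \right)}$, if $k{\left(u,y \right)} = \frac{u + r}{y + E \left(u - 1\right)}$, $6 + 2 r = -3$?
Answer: $-30$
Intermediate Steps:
$r = - \frac{9}{2}$ ($r = -3 + \frac{1}{2} \left(-3\right) = -3 - \frac{3}{2} = - \frac{9}{2} \approx -4.5$)
$k{\left(u,y \right)} = \frac{- \frac{9}{2} + u}{-1 + u + y}$ ($k{\left(u,y \right)} = \frac{u - \frac{9}{2}}{y + 1 \left(u - 1\right)} = \frac{- \frac{9}{2} + u}{y + 1 \left(-1 + u\right)} = \frac{- \frac{9}{2} + u}{y + \left(-1 + u\right)} = \frac{- \frac{9}{2} + u}{-1 + u + y}$)
$\left(-3 - 9\right) k{\left(2,-2 \right)} = \left(-3 - 9\right) \frac{- \frac{9}{2} + 2}{-1 + 2 - 2} = - 12 \frac{1}{-1} \left(- \frac{5}{2}\right) = - 12 \left(\left(-1\right) \left(- \frac{5}{2}\right)\right) = \left(-12\right) \frac{5}{2} = -30$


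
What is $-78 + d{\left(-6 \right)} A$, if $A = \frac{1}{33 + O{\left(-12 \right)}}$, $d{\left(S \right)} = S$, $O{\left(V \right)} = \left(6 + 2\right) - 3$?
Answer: $- \frac{1485}{19} \approx -78.158$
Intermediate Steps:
$O{\left(V \right)} = 5$ ($O{\left(V \right)} = 8 - 3 = 5$)
$A = \frac{1}{38}$ ($A = \frac{1}{33 + 5} = \frac{1}{38} \approx 0.026316$)
$-78 + d{\left(-6 \right)} A = -78 - \frac{3}{19} = - \frac{1485}{19}$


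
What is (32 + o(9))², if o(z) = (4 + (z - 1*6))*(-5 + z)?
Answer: 3600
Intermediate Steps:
o(z) = (-5 + z)*(-2 + z) (o(z) = (4 + (z - 6))*(-5 + z) = (4 + (-6 + z))*(-5 + z) = (-2 + z)*(-5 + z) = (-5 + z)*(-2 + z))
(32 + o(9))² = (32 + (10 + 9² - 7*9))² = (32 + (10 + 81 - 63))² = (32 + 28)² = 60² = 3600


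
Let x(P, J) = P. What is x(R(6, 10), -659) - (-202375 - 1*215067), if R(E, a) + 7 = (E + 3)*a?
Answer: 417525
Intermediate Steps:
R(E, a) = -7 + a*(3 + E) (R(E, a) = -7 + (E + 3)*a = -7 + (3 + E)*a = -7 + a*(3 + E))
x(R(6, 10), -659) - (-202375 - 1*215067) = (-7 + 3*10 + 6*10) - (-202375 - 1*215067) = (-7 + 30 + 60) - (-202375 - 215067) = 83 - 1*(-417442) = 83 + 417442 = 417525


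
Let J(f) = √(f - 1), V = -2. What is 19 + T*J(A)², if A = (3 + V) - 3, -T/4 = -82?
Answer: -965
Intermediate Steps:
T = 328 (T = -4*(-82) = 328)
A = -2 (A = (3 - 2) - 3 = 1 - 3 = -2)
J(f) = √(-1 + f)
19 + T*J(A)² = 19 + 328*(√(-1 - 2))² = 19 + 328*(√(-3))² = 19 + 328*(I*√3)² = 19 + 328*(-3) = 19 - 984 = -965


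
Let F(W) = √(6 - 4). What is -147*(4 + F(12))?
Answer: -588 - 147*√2 ≈ -795.89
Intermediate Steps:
F(W) = √2
-147*(4 + F(12)) = -147*(4 + √2) = -588 - 147*√2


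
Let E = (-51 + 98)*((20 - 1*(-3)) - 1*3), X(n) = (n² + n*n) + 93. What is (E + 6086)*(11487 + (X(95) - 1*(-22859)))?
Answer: 368787714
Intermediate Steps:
X(n) = 93 + 2*n² (X(n) = (n² + n²) + 93 = 2*n² + 93 = 93 + 2*n²)
E = 940 (E = 47*((20 + 3) - 3) = 47*(23 - 3) = 47*20 = 940)
(E + 6086)*(11487 + (X(95) - 1*(-22859))) = (940 + 6086)*(11487 + ((93 + 2*95²) - 1*(-22859))) = 7026*(11487 + ((93 + 2*9025) + 22859)) = 7026*(11487 + ((93 + 18050) + 22859)) = 7026*(11487 + (18143 + 22859)) = 7026*(11487 + 41002) = 7026*52489 = 368787714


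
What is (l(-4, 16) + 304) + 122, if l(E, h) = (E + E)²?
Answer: 490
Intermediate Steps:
l(E, h) = 4*E² (l(E, h) = (2*E)² = 4*E²)
(l(-4, 16) + 304) + 122 = (4*(-4)² + 304) + 122 = (4*16 + 304) + 122 = (64 + 304) + 122 = 368 + 122 = 490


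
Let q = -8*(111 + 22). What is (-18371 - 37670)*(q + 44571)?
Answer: -2438175787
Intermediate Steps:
q = -1064 (q = -8*133 = -1064)
(-18371 - 37670)*(q + 44571) = (-18371 - 37670)*(-1064 + 44571) = -56041*43507 = -2438175787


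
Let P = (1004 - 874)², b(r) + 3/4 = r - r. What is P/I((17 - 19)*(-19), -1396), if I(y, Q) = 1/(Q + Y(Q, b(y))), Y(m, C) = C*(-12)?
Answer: -23440300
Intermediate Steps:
b(r) = -¾ (b(r) = -¾ + (r - r) = -¾ + 0 = -¾)
Y(m, C) = -12*C
I(y, Q) = 1/(9 + Q) (I(y, Q) = 1/(Q - 12*(-¾)) = 1/(Q + 9) = 1/(9 + Q))
P = 16900 (P = 130² = 16900)
P/I((17 - 19)*(-19), -1396) = 16900/(1/(9 - 1396)) = 16900/(1/(-1387)) = 16900/(-1/1387) = 16900*(-1387) = -23440300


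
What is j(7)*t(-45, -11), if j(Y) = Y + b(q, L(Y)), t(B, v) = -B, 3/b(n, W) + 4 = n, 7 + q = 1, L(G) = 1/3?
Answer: 603/2 ≈ 301.50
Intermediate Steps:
L(G) = ⅓
q = -6 (q = -7 + 1 = -6)
b(n, W) = 3/(-4 + n)
j(Y) = -3/10 + Y (j(Y) = Y + 3/(-4 - 6) = Y + 3/(-10) = Y + 3*(-⅒) = Y - 3/10 = -3/10 + Y)
j(7)*t(-45, -11) = (-3/10 + 7)*(-1*(-45)) = (67/10)*45 = 603/2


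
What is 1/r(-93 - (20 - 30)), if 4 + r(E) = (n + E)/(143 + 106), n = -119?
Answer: -249/1198 ≈ -0.20785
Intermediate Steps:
r(E) = -1115/249 + E/249 (r(E) = -4 + (-119 + E)/(143 + 106) = -4 + (-119 + E)/249 = -4 + (-119 + E)*(1/249) = -4 + (-119/249 + E/249) = -1115/249 + E/249)
1/r(-93 - (20 - 30)) = 1/(-1115/249 + (-93 - (20 - 30))/249) = 1/(-1115/249 + (-93 - 1*(-10))/249) = 1/(-1115/249 + (-93 + 10)/249) = 1/(-1115/249 + (1/249)*(-83)) = 1/(-1115/249 - ⅓) = 1/(-1198/249) = -249/1198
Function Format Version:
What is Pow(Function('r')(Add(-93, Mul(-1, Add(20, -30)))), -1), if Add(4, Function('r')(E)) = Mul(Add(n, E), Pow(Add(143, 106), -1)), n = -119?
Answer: Rational(-249, 1198) ≈ -0.20785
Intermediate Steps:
Function('r')(E) = Add(Rational(-1115, 249), Mul(Rational(1, 249), E)) (Function('r')(E) = Add(-4, Mul(Add(-119, E), Pow(Add(143, 106), -1))) = Add(-4, Mul(Add(-119, E), Pow(249, -1))) = Add(-4, Mul(Add(-119, E), Rational(1, 249))) = Add(-4, Add(Rational(-119, 249), Mul(Rational(1, 249), E))) = Add(Rational(-1115, 249), Mul(Rational(1, 249), E)))
Pow(Function('r')(Add(-93, Mul(-1, Add(20, -30)))), -1) = Pow(Add(Rational(-1115, 249), Mul(Rational(1, 249), Add(-93, Mul(-1, Add(20, -30))))), -1) = Pow(Add(Rational(-1115, 249), Mul(Rational(1, 249), Add(-93, Mul(-1, -10)))), -1) = Pow(Add(Rational(-1115, 249), Mul(Rational(1, 249), Add(-93, 10))), -1) = Pow(Add(Rational(-1115, 249), Mul(Rational(1, 249), -83)), -1) = Pow(Add(Rational(-1115, 249), Rational(-1, 3)), -1) = Pow(Rational(-1198, 249), -1) = Rational(-249, 1198)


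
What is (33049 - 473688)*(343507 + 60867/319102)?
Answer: -48300129134020259/319102 ≈ -1.5136e+11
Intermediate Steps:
(33049 - 473688)*(343507 + 60867/319102) = -440639*(343507 + 60867*(1/319102)) = -440639*(343507 + 60867/319102) = -440639*109613831581/319102 = -48300129134020259/319102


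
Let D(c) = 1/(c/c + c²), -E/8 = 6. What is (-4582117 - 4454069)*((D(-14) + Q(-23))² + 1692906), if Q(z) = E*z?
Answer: -1021102157292157950/38809 ≈ -2.6311e+13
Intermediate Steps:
E = -48 (E = -8*6 = -48)
Q(z) = -48*z
D(c) = 1/(1 + c²)
(-4582117 - 4454069)*((D(-14) + Q(-23))² + 1692906) = (-4582117 - 4454069)*((1/(1 + (-14)²) - 48*(-23))² + 1692906) = -9036186*((1/(1 + 196) + 1104)² + 1692906) = -9036186*((1/197 + 1104)² + 1692906) = -9036186*((217489/197)² + 1692906) = -9036186*(47301465121/38809 + 1692906) = -9036186*113001454075/38809 = -1021102157292157950/38809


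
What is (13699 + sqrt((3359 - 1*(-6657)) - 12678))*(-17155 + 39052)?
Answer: 299967003 + 240867*I*sqrt(22) ≈ 2.9997e+8 + 1.1298e+6*I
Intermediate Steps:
(13699 + sqrt((3359 - 1*(-6657)) - 12678))*(-17155 + 39052) = (13699 + sqrt((3359 + 6657) - 12678))*21897 = (13699 + sqrt(10016 - 12678))*21897 = (13699 + sqrt(-2662))*21897 = (13699 + 11*I*sqrt(22))*21897 = 299967003 + 240867*I*sqrt(22)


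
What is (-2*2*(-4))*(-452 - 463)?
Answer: -14640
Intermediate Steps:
(-2*2*(-4))*(-452 - 463) = -4*(-4)*(-915) = 16*(-915) = -14640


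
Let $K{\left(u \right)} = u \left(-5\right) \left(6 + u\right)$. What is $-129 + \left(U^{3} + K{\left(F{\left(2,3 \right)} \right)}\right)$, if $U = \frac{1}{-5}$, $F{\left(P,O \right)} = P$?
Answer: $- \frac{26126}{125} \approx -209.01$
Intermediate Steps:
$U = - \frac{1}{5} \approx -0.2$
$K{\left(u \right)} = - 5 u \left(6 + u\right)$
$-129 + \left(U^{3} + K{\left(F{\left(2,3 \right)} \right)}\right) = -129 + \left(\left(- \frac{1}{5}\right)^{3} - 10 \left(6 + 2\right)\right) = -129 - \left(\frac{1}{125} + 10 \cdot 8\right) = -129 - \frac{10001}{125} = - \frac{26126}{125}$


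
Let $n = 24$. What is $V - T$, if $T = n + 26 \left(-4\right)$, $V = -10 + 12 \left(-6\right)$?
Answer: $-2$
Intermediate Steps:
$V = -82$ ($V = -10 - 72 = -82$)
$T = -80$ ($T = 24 + 26 \left(-4\right) = 24 - 104 = -80$)
$V - T = -82 - -80 = -82 + 80 = -2$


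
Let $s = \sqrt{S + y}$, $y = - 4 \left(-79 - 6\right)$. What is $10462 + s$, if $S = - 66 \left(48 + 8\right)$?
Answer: $10462 + 2 i \sqrt{839} \approx 10462.0 + 57.931 i$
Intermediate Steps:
$y = 340$ ($y = \left(-4\right) \left(-85\right) = 340$)
$S = -3696$ ($S = \left(-66\right) 56 = -3696$)
$s = 2 i \sqrt{839}$ ($s = \sqrt{-3696 + 340} = \sqrt{-3356} = 2 i \sqrt{839} \approx 57.931 i$)
$10462 + s = 10462 + 2 i \sqrt{839}$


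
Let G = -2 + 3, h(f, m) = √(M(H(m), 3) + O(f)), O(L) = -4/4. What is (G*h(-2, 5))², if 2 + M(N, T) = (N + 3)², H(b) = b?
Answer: 61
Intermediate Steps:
O(L) = -1 (O(L) = -4*¼ = -1)
M(N, T) = -2 + (3 + N)² (M(N, T) = -2 + (N + 3)² = -2 + (3 + N)²)
h(f, m) = √(-3 + (3 + m)²) (h(f, m) = √((-2 + (3 + m)²) - 1) = √(-3 + (3 + m)²))
G = 1
(G*h(-2, 5))² = (1*√(-3 + (3 + 5)²))² = (1*√(-3 + 8²))² = (1*√(-3 + 64))² = (1*√61)² = (√61)² = 61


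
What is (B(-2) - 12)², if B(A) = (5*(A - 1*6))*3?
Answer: 17424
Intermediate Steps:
B(A) = -90 + 15*A (B(A) = (5*(A - 6))*3 = (5*(-6 + A))*3 = (-30 + 5*A)*3 = -90 + 15*A)
(B(-2) - 12)² = ((-90 + 15*(-2)) - 12)² = ((-90 - 30) - 12)² = (-120 - 12)² = (-132)² = 17424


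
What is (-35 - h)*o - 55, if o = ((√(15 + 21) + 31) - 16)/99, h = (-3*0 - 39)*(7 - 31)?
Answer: -8612/33 ≈ -260.97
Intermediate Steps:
h = 936 (h = (0 - 39)*(-24) = -39*(-24) = 936)
o = 7/33 (o = ((√36 + 31) - 16)*(1/99) = ((6 + 31) - 16)*(1/99) = (37 - 16)*(1/99) = 21*(1/99) = 7/33 ≈ 0.21212)
(-35 - h)*o - 55 = (-35 - 1*936)*(7/33) - 55 = (-35 - 936)*(7/33) - 55 = -971*7/33 - 55 = -6797/33 - 55 = -8612/33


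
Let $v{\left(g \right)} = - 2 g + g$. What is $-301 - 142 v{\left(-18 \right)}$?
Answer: $-2857$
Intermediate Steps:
$v{\left(g \right)} = - g$
$-301 - 142 v{\left(-18 \right)} = -301 - 142 \left(\left(-1\right) \left(-18\right)\right) = -301 - 2556 = -2857$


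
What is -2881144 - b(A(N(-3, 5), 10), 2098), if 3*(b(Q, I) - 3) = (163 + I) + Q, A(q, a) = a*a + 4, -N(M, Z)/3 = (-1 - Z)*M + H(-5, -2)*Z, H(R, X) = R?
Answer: -8645806/3 ≈ -2.8819e+6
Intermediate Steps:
N(M, Z) = 15*Z - 3*M*(-1 - Z) (N(M, Z) = -3*((-1 - Z)*M - 5*Z) = -3*(M*(-1 - Z) - 5*Z) = -3*(-5*Z + M*(-1 - Z)) = 15*Z - 3*M*(-1 - Z))
A(q, a) = 4 + a**2 (A(q, a) = a**2 + 4 = 4 + a**2)
b(Q, I) = 172/3 + I/3 + Q/3 (b(Q, I) = 3 + ((163 + I) + Q)/3 = 3 + (163 + I + Q)/3 = 3 + (163/3 + I/3 + Q/3) = 172/3 + I/3 + Q/3)
-2881144 - b(A(N(-3, 5), 10), 2098) = -2881144 - (172/3 + (1/3)*2098 + (4 + 10**2)/3) = -2881144 - (172/3 + 2098/3 + (4 + 100)/3) = -2881144 - (172/3 + 2098/3 + (1/3)*104) = -2881144 - (172/3 + 2098/3 + 104/3) = -2881144 - 1*2374/3 = -2881144 - 2374/3 = -8645806/3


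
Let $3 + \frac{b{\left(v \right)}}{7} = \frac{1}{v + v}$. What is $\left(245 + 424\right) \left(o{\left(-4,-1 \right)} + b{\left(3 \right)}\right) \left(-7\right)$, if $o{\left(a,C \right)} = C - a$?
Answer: $\frac{157661}{2} \approx 78831.0$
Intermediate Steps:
$b{\left(v \right)} = -21 + \frac{7}{2 v}$ ($b{\left(v \right)} = -21 + \frac{7}{v + v} = -21 + \frac{7}{2 v}$)
$\left(245 + 424\right) \left(o{\left(-4,-1 \right)} + b{\left(3 \right)}\right) \left(-7\right) = \left(245 + 424\right) \left(\left(-1 - -4\right) - \left(21 - \frac{7}{2 \cdot 3}\right)\right) \left(-7\right) = 669 \left(\left(-1 + 4\right) + \left(-21 + \frac{7}{2} \cdot \frac{1}{3}\right)\right) \left(-7\right) = 669 \left(3 + \left(-21 + \frac{7}{6}\right)\right) \left(-7\right) = 669 \left(3 - \frac{119}{6}\right) \left(-7\right) = 669 \left(\left(- \frac{101}{6}\right) \left(-7\right)\right) = 669 \cdot \frac{707}{6} = \frac{157661}{2}$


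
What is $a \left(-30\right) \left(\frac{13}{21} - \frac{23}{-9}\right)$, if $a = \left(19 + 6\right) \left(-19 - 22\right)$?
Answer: $\frac{2050000}{21} \approx 97619.0$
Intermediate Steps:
$a = -1025$ ($a = 25 \left(-41\right) = -1025$)
$a \left(-30\right) \left(\frac{13}{21} - \frac{23}{-9}\right) = \left(-1025\right) \left(-30\right) \left(\frac{13}{21} - \frac{23}{-9}\right) = 30750 \left(13 \cdot \frac{1}{21} - - \frac{23}{9}\right) = 30750 \left(\frac{13}{21} + \frac{23}{9}\right) = 30750 \cdot \frac{200}{63} = \frac{2050000}{21}$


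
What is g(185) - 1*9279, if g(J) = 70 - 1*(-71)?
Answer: -9138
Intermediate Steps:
g(J) = 141 (g(J) = 70 + 71 = 141)
g(185) - 1*9279 = 141 - 1*9279 = 141 - 9279 = -9138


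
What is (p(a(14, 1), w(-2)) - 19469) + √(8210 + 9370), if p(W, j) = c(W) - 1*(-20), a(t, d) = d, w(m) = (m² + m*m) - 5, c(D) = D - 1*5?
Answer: -19453 + 2*√4395 ≈ -19320.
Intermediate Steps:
c(D) = -5 + D (c(D) = D - 5 = -5 + D)
w(m) = -5 + 2*m² (w(m) = (m² + m²) - 5 = 2*m² - 5 = -5 + 2*m²)
p(W, j) = 15 + W (p(W, j) = (-5 + W) - 1*(-20) = (-5 + W) + 20 = 15 + W)
(p(a(14, 1), w(-2)) - 19469) + √(8210 + 9370) = ((15 + 1) - 19469) + √(8210 + 9370) = (16 - 19469) + √17580 = -19453 + 2*√4395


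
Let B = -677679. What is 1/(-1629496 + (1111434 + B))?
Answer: -1/1195741 ≈ -8.3630e-7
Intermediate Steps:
1/(-1629496 + (1111434 + B)) = 1/(-1629496 + (1111434 - 677679)) = 1/(-1629496 + 433755) = 1/(-1195741) = -1/1195741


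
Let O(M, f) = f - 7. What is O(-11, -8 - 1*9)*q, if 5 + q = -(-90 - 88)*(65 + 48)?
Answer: -482616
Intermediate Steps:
O(M, f) = -7 + f
q = 20109 (q = -5 - (-90 - 88)*(65 + 48) = -5 - (-178)*113 = -5 - 1*(-20114) = -5 + 20114 = 20109)
O(-11, -8 - 1*9)*q = (-7 + (-8 - 1*9))*20109 = (-7 + (-8 - 9))*20109 = (-7 - 17)*20109 = -24*20109 = -482616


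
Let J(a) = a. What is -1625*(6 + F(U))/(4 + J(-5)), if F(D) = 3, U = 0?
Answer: 14625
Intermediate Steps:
-1625*(6 + F(U))/(4 + J(-5)) = -1625*(6 + 3)/(4 - 5) = -14625/(-1) = -14625*(-1) = -1625*(-9) = 14625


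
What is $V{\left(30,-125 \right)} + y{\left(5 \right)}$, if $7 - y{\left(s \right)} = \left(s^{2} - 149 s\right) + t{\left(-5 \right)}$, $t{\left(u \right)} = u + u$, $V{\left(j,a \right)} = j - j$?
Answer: $737$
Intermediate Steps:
$V{\left(j,a \right)} = 0$
$t{\left(u \right)} = 2 u$
$y{\left(s \right)} = 17 - s^{2} + 149 s$ ($y{\left(s \right)} = 7 - \left(\left(s^{2} - 149 s\right) + 2 \left(-5\right)\right) = 7 - \left(\left(s^{2} - 149 s\right) - 10\right) = 7 - \left(-10 + s^{2} - 149 s\right) = 7 + \left(10 - s^{2} + 149 s\right) = 17 - s^{2} + 149 s$)
$V{\left(30,-125 \right)} + y{\left(5 \right)} = 0 + \left(17 - 5^{2} + 149 \cdot 5\right) = 0 + \left(17 - 25 + 745\right) = 0 + 737 = 737$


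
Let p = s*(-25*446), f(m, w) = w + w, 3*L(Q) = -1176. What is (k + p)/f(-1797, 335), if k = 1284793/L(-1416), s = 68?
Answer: -298499193/262640 ≈ -1136.5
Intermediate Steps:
L(Q) = -392 (L(Q) = (⅓)*(-1176) = -392)
f(m, w) = 2*w
p = -758200 (p = 68*(-25*446) = 68*(-11150) = -758200)
k = -1284793/392 (k = 1284793/(-392) = 1284793*(-1/392) = -1284793/392 ≈ -3277.5)
(k + p)/f(-1797, 335) = (-1284793/392 - 758200)/((2*335)) = -298499193/392/670 = -298499193/392*1/670 = -298499193/262640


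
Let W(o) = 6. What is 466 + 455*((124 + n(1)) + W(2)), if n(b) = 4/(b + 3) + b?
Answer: 60526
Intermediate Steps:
n(b) = b + 4/(3 + b) (n(b) = 4/(3 + b) + b = b + 4/(3 + b))
466 + 455*((124 + n(1)) + W(2)) = 466 + 455*((124 + (4 + 1² + 3*1)/(3 + 1)) + 6) = 466 + 455*((124 + (4 + 1 + 3)/4) + 6) = 466 + 455*((124 + (¼)*8) + 6) = 466 + 455*((124 + 2) + 6) = 466 + 455*(126 + 6) = 466 + 455*132 = 466 + 60060 = 60526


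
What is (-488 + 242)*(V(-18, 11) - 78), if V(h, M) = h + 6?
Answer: 22140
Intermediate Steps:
V(h, M) = 6 + h
(-488 + 242)*(V(-18, 11) - 78) = (-488 + 242)*((6 - 18) - 78) = -246*(-12 - 78) = -246*(-90) = 22140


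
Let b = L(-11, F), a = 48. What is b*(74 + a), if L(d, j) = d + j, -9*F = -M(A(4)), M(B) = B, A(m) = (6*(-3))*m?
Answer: -2318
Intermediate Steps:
A(m) = -18*m
F = -8 (F = -(-1)*(-18*4)/9 = -(-1)*(-72)/9 = -1/9*72 = -8)
b = -19 (b = -11 - 8 = -19)
b*(74 + a) = -19*(74 + 48) = -19*122 = -2318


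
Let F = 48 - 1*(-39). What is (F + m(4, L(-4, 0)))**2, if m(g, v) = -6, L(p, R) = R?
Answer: 6561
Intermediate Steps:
F = 87 (F = 48 + 39 = 87)
(F + m(4, L(-4, 0)))**2 = (87 - 6)**2 = 81**2 = 6561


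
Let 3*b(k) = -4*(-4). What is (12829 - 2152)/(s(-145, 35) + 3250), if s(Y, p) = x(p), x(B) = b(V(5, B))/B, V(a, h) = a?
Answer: 1121085/341266 ≈ 3.2851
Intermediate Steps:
b(k) = 16/3 (b(k) = (-4*(-4))/3 = (1/3)*16 = 16/3)
x(B) = 16/(3*B)
s(Y, p) = 16/(3*p)
(12829 - 2152)/(s(-145, 35) + 3250) = (12829 - 2152)/((16/3)/35 + 3250) = 10677/((16/3)*(1/35) + 3250) = 10677/(16/105 + 3250) = 10677/(341266/105) = 10677*(105/341266) = 1121085/341266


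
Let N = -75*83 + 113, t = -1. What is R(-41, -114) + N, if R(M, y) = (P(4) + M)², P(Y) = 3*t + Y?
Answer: -4512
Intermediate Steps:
P(Y) = -3 + Y (P(Y) = 3*(-1) + Y = -3 + Y)
R(M, y) = (1 + M)² (R(M, y) = ((-3 + 4) + M)² = (1 + M)²)
N = -6112 (N = -6225 + 113 = -6112)
R(-41, -114) + N = (1 - 41)² - 6112 = (-40)² - 6112 = 1600 - 6112 = -4512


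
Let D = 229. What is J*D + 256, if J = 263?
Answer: 60483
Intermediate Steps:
J*D + 256 = 263*229 + 256 = 60227 + 256 = 60483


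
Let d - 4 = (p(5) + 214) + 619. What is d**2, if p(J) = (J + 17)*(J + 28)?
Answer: 2442969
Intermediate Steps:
p(J) = (17 + J)*(28 + J)
d = 1563 (d = 4 + (((476 + 5**2 + 45*5) + 214) + 619) = 4 + (((476 + 25 + 225) + 214) + 619) = 4 + ((726 + 214) + 619) = 4 + (940 + 619) = 4 + 1559 = 1563)
d**2 = 1563**2 = 2442969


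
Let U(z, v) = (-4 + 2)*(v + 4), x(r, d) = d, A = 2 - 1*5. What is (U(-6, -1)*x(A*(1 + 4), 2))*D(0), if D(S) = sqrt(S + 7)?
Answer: -12*sqrt(7) ≈ -31.749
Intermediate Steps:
A = -3 (A = 2 - 5 = -3)
D(S) = sqrt(7 + S)
U(z, v) = -8 - 2*v (U(z, v) = -2*(4 + v) = -8 - 2*v)
(U(-6, -1)*x(A*(1 + 4), 2))*D(0) = ((-8 - 2*(-1))*2)*sqrt(7 + 0) = ((-8 + 2)*2)*sqrt(7) = (-6*2)*sqrt(7) = -12*sqrt(7)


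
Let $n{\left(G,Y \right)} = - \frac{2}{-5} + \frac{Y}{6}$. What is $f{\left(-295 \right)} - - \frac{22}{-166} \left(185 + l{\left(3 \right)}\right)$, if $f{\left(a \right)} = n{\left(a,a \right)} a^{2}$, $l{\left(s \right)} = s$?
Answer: $- \frac{2113484153}{498} \approx -4.2439 \cdot 10^{6}$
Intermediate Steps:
$n{\left(G,Y \right)} = \frac{2}{5} + \frac{Y}{6}$ ($n{\left(G,Y \right)} = \left(-2\right) \left(- \frac{1}{5}\right) + Y \frac{1}{6} = \frac{2}{5} + \frac{Y}{6}$)
$f{\left(a \right)} = a^{2} \left(\frac{2}{5} + \frac{a}{6}\right)$ ($f{\left(a \right)} = \left(\frac{2}{5} + \frac{a}{6}\right) a^{2} = a^{2} \left(\frac{2}{5} + \frac{a}{6}\right)$)
$f{\left(-295 \right)} - - \frac{22}{-166} \left(185 + l{\left(3 \right)}\right) = \frac{\left(-295\right)^{2} \left(12 + 5 \left(-295\right)\right)}{30} - - \frac{22}{-166} \left(185 + 3\right) = \frac{1}{30} \cdot 87025 \left(12 - 1475\right) - \left(-22\right) \left(- \frac{1}{166}\right) 188 = \frac{1}{30} \cdot 87025 \left(-1463\right) - \frac{11}{83} \cdot 188 = - \frac{25463515}{6} - \frac{2068}{83} = - \frac{2113484153}{498}$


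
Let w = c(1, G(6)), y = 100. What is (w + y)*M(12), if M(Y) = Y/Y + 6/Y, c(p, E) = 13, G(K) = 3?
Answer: 339/2 ≈ 169.50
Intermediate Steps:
M(Y) = 1 + 6/Y
w = 13
(w + y)*M(12) = (13 + 100)*((6 + 12)/12) = 113*((1/12)*18) = 113*(3/2) = 339/2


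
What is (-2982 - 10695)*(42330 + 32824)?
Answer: -1027881258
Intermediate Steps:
(-2982 - 10695)*(42330 + 32824) = -13677*75154 = -1027881258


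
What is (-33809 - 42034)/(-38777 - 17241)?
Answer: 75843/56018 ≈ 1.3539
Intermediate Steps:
(-33809 - 42034)/(-38777 - 17241) = -75843/(-56018) = -75843*(-1/56018) = 75843/56018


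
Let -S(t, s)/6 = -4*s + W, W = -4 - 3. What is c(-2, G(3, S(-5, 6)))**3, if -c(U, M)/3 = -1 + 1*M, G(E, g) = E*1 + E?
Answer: -3375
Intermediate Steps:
W = -7
S(t, s) = 42 + 24*s (S(t, s) = -6*(-4*s - 7) = -6*(-7 - 4*s) = 42 + 24*s)
G(E, g) = 2*E (G(E, g) = E + E = 2*E)
c(U, M) = 3 - 3*M (c(U, M) = -3*(-1 + 1*M) = -3*(-1 + M) = 3 - 3*M)
c(-2, G(3, S(-5, 6)))**3 = (3 - 6*3)**3 = (3 - 3*6)**3 = (3 - 18)**3 = (-15)**3 = -3375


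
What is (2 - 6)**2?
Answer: 16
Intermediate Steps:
(2 - 6)**2 = (-4)**2 = 16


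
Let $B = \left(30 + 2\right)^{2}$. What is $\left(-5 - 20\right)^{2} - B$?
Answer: $-399$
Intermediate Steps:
$B = 1024$ ($B = 32^{2} = 1024$)
$\left(-5 - 20\right)^{2} - B = \left(-5 - 20\right)^{2} - 1024 = \left(-25\right)^{2} - 1024 = 625 - 1024 = -399$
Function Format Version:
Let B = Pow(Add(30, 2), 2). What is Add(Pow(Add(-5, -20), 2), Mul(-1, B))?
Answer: -399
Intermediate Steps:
B = 1024 (B = Pow(32, 2) = 1024)
Add(Pow(Add(-5, -20), 2), Mul(-1, B)) = Add(Pow(Add(-5, -20), 2), Mul(-1, 1024)) = Add(Pow(-25, 2), -1024) = Add(625, -1024) = -399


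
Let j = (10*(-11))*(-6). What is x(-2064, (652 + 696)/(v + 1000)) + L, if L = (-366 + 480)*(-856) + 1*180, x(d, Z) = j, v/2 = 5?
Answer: -96744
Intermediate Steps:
v = 10 (v = 2*5 = 10)
j = 660 (j = -110*(-6) = 660)
x(d, Z) = 660
L = -97404 (L = 114*(-856) + 180 = -97584 + 180 = -97404)
x(-2064, (652 + 696)/(v + 1000)) + L = 660 - 97404 = -96744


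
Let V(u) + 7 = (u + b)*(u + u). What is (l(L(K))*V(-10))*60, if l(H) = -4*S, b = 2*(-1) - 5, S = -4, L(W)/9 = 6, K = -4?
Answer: 319680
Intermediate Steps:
L(W) = 54 (L(W) = 9*6 = 54)
b = -7 (b = -2 - 5 = -7)
l(H) = 16 (l(H) = -4*(-4) = 16)
V(u) = -7 + 2*u*(-7 + u) (V(u) = -7 + (u - 7)*(u + u) = -7 + (-7 + u)*(2*u) = -7 + 2*u*(-7 + u))
(l(L(K))*V(-10))*60 = (16*(-7 - 14*(-10) + 2*(-10)**2))*60 = (16*(-7 + 140 + 2*100))*60 = (16*(-7 + 140 + 200))*60 = (16*333)*60 = 5328*60 = 319680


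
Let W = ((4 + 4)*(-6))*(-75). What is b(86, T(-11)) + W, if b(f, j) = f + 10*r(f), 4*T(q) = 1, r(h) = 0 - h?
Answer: 2826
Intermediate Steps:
r(h) = -h
T(q) = ¼ (T(q) = (¼)*1 = ¼)
b(f, j) = -9*f (b(f, j) = f + 10*(-f) = f - 10*f = -9*f)
W = 3600 (W = (8*(-6))*(-75) = -48*(-75) = 3600)
b(86, T(-11)) + W = -9*86 + 3600 = -774 + 3600 = 2826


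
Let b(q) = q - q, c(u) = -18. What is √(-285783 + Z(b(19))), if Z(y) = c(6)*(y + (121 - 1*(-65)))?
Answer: I*√289131 ≈ 537.71*I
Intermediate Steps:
b(q) = 0
Z(y) = -3348 - 18*y (Z(y) = -18*(y + (121 - 1*(-65))) = -18*(y + (121 + 65)) = -18*(y + 186) = -18*(186 + y) = -3348 - 18*y)
√(-285783 + Z(b(19))) = √(-285783 + (-3348 - 18*0)) = √(-285783 + (-3348 + 0)) = √(-285783 - 3348) = √(-289131) = I*√289131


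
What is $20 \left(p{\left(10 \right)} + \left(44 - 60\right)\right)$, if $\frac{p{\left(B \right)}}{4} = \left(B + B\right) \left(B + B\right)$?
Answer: $31680$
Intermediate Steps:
$p{\left(B \right)} = 16 B^{2}$ ($p{\left(B \right)} = 4 \left(B + B\right) \left(B + B\right) = 4 \cdot 2 B 2 B = 4 \cdot 4 B^{2} = 16 B^{2}$)
$20 \left(p{\left(10 \right)} + \left(44 - 60\right)\right) = 20 \left(16 \cdot 10^{2} + \left(44 - 60\right)\right) = 20 \left(16 \cdot 100 + \left(44 - 60\right)\right) = 20 \left(1600 - 16\right) = 20 \cdot 1584 = 31680$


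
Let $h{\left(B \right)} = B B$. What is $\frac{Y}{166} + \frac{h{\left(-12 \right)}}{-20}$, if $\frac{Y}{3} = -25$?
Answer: $- \frac{6351}{830} \approx -7.6518$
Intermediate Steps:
$Y = -75$ ($Y = 3 \left(-25\right) = -75$)
$h{\left(B \right)} = B^{2}$
$\frac{Y}{166} + \frac{h{\left(-12 \right)}}{-20} = - \frac{75}{166} + \frac{\left(-12\right)^{2}}{-20} = \left(-75\right) \frac{1}{166} + 144 \left(- \frac{1}{20}\right) = - \frac{75}{166} - \frac{36}{5} = - \frac{6351}{830}$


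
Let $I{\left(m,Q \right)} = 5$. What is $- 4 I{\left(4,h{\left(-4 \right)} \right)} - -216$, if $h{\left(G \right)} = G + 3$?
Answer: $196$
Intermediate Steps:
$h{\left(G \right)} = 3 + G$
$- 4 I{\left(4,h{\left(-4 \right)} \right)} - -216 = \left(-4\right) 5 - -216 = -20 + 216 = 196$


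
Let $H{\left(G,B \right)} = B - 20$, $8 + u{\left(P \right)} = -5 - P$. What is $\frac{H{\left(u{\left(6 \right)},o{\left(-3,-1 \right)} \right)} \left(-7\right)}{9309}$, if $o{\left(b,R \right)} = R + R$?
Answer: $\frac{154}{9309} \approx 0.016543$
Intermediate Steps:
$o{\left(b,R \right)} = 2 R$
$u{\left(P \right)} = -13 - P$ ($u{\left(P \right)} = -8 - \left(5 + P\right) = -13 - P$)
$H{\left(G,B \right)} = -20 + B$
$\frac{H{\left(u{\left(6 \right)},o{\left(-3,-1 \right)} \right)} \left(-7\right)}{9309} = \frac{\left(-20 + 2 \left(-1\right)\right) \left(-7\right)}{9309} = \left(-20 - 2\right) \left(-7\right) \frac{1}{9309} = \left(-22\right) \left(-7\right) \frac{1}{9309} = 154 \cdot \frac{1}{9309} = \frac{154}{9309}$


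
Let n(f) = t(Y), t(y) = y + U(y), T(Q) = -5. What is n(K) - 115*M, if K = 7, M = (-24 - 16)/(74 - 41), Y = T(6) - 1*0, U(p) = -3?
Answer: 4336/33 ≈ 131.39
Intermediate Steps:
Y = -5 (Y = -5 - 1*0 = -5 + 0 = -5)
M = -40/33 ≈ -1.2121
t(y) = -3 + y (t(y) = y - 3 = -3 + y)
n(f) = -8 (n(f) = -3 - 5 = -8)
n(K) - 115*M = -8 - 115*(-40/33) = -8 + 4600/33 = 4336/33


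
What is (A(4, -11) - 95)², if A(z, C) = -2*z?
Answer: 10609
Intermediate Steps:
(A(4, -11) - 95)² = (-2*4 - 95)² = (-8 - 95)² = (-103)² = 10609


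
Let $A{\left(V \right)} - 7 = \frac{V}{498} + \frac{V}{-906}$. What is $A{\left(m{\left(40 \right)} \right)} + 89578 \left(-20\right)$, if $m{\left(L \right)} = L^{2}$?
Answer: $- \frac{67360546847}{37599} \approx -1.7916 \cdot 10^{6}$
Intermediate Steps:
$A{\left(V \right)} = 7 + \frac{34 V}{37599}$ ($A{\left(V \right)} = 7 + \left(\frac{V}{498} + \frac{V}{-906}\right) = 7 + \left(V \frac{1}{498} + V \left(- \frac{1}{906}\right)\right) = 7 + \left(\frac{V}{498} - \frac{V}{906}\right) = 7 + \frac{34 V}{37599}$)
$A{\left(m{\left(40 \right)} \right)} + 89578 \left(-20\right) = \left(7 + \frac{34 \cdot 40^{2}}{37599}\right) + 89578 \left(-20\right) = \left(7 + \frac{34}{37599} \cdot 1600\right) - 1791560 = \left(7 + \frac{54400}{37599}\right) - 1791560 = \frac{317593}{37599} - 1791560 = - \frac{67360546847}{37599}$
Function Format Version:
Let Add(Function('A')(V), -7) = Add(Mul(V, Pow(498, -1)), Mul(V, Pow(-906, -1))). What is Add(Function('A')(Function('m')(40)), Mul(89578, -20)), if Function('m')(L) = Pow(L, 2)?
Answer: Rational(-67360546847, 37599) ≈ -1.7916e+6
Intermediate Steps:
Function('A')(V) = Add(7, Mul(Rational(34, 37599), V)) (Function('A')(V) = Add(7, Add(Mul(V, Pow(498, -1)), Mul(V, Pow(-906, -1)))) = Add(7, Add(Mul(V, Rational(1, 498)), Mul(V, Rational(-1, 906)))) = Add(7, Add(Mul(Rational(1, 498), V), Mul(Rational(-1, 906), V))) = Add(7, Mul(Rational(34, 37599), V)))
Add(Function('A')(Function('m')(40)), Mul(89578, -20)) = Add(Add(7, Mul(Rational(34, 37599), Pow(40, 2))), Mul(89578, -20)) = Add(Add(7, Mul(Rational(34, 37599), 1600)), -1791560) = Add(Add(7, Rational(54400, 37599)), -1791560) = Add(Rational(317593, 37599), -1791560) = Rational(-67360546847, 37599)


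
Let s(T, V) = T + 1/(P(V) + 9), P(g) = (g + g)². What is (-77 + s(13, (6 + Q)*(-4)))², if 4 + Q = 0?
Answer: 287607681/70225 ≈ 4095.5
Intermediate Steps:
Q = -4 (Q = -4 + 0 = -4)
P(g) = 4*g² (P(g) = (2*g)² = 4*g²)
s(T, V) = T + 1/(9 + 4*V²) (s(T, V) = T + 1/(4*V² + 9) = T + 1/(9 + 4*V²))
(-77 + s(13, (6 + Q)*(-4)))² = (-77 + (1 + 9*13 + 4*13*((6 - 4)*(-4))²)/(9 + 4*((6 - 4)*(-4))²))² = (-77 + (1 + 117 + 4*13*(2*(-4))²)/(9 + 4*(2*(-4))²))² = (-77 + (1 + 117 + 4*13*(-8)²)/(9 + 4*(-8)²))² = (-77 + (1 + 117 + 4*13*64)/(9 + 4*64))² = (-77 + (1 + 117 + 3328)/(9 + 256))² = (-77 + 3446/265)² = (-16959/265)² = 287607681/70225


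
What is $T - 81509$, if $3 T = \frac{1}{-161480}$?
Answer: $- \frac{39486219961}{484440} \approx -81509.0$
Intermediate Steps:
$T = - \frac{1}{484440}$ ($T = \frac{1}{3 \left(-161480\right)} = \frac{1}{3} \left(- \frac{1}{161480}\right) = - \frac{1}{484440} \approx -2.0642 \cdot 10^{-6}$)
$T - 81509 = - \frac{1}{484440} - 81509 = - \frac{39486219961}{484440}$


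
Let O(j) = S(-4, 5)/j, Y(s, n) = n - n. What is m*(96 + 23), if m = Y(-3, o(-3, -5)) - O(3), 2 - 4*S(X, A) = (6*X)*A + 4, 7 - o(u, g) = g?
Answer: -7021/6 ≈ -1170.2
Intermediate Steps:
o(u, g) = 7 - g
Y(s, n) = 0
S(X, A) = -1/2 - 3*A*X/2 (S(X, A) = 1/2 - ((6*X)*A + 4)/4 = 1/2 - (6*A*X + 4)/4 = 1/2 - (4 + 6*A*X)/4 = 1/2 + (-1 - 3*A*X/2) = -1/2 - 3*A*X/2)
O(j) = 59/(2*j) (O(j) = (-1/2 - 3/2*5*(-4))/j = (-1/2 + 30)/j = 59/(2*j))
m = -59/6 (m = 0 - 59/(2*3) = 0 - 1*59/6 = 0 - 59/6 = -59/6 ≈ -9.8333)
m*(96 + 23) = -59*(96 + 23)/6 = -59/6*119 = -7021/6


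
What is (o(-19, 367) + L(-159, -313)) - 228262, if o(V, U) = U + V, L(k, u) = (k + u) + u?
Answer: -228699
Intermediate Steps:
L(k, u) = k + 2*u
(o(-19, 367) + L(-159, -313)) - 228262 = ((367 - 19) + (-159 + 2*(-313))) - 228262 = (348 + (-159 - 626)) - 228262 = (348 - 785) - 228262 = -437 - 228262 = -228699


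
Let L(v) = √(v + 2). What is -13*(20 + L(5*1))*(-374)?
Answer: 97240 + 4862*√7 ≈ 1.1010e+5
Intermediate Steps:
L(v) = √(2 + v)
-13*(20 + L(5*1))*(-374) = -13*(20 + √(2 + 5*1))*(-374) = -13*(20 + √(2 + 5))*(-374) = -13*(20 + √7)*(-374) = (-260 - 13*√7)*(-374) = 97240 + 4862*√7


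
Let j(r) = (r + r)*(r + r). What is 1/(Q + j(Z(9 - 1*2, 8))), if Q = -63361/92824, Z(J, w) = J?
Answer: 92824/18130143 ≈ 0.0051199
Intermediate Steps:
j(r) = 4*r² (j(r) = (2*r)*(2*r) = 4*r²)
Q = -63361/92824 (Q = -63361*1/92824 = -63361/92824 ≈ -0.68259)
1/(Q + j(Z(9 - 1*2, 8))) = 1/(-63361/92824 + 4*(9 - 1*2)²) = 1/(-63361/92824 + 4*(9 - 2)²) = 1/(-63361/92824 + 4*7²) = 1/(-63361/92824 + 4*49) = 1/(-63361/92824 + 196) = 1/(18130143/92824) = 92824/18130143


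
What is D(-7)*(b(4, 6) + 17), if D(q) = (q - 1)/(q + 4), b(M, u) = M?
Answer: 56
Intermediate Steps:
D(q) = (-1 + q)/(4 + q)
D(-7)*(b(4, 6) + 17) = ((-1 - 7)/(4 - 7))*(4 + 17) = (-8/(-3))*21 = -⅓*(-8)*21 = (8/3)*21 = 56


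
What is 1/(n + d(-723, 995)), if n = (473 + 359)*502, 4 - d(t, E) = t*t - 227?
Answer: -1/104834 ≈ -9.5389e-6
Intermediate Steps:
d(t, E) = 231 - t**2 (d(t, E) = 4 - (t*t - 227) = 4 - (t**2 - 227) = 4 - (-227 + t**2) = 4 + (227 - t**2) = 231 - t**2)
n = 417664 (n = 832*502 = 417664)
1/(n + d(-723, 995)) = 1/(417664 + (231 - 1*(-723)**2)) = 1/(417664 + (231 - 1*522729)) = 1/(417664 + (231 - 522729)) = 1/(417664 - 522498) = 1/(-104834) = -1/104834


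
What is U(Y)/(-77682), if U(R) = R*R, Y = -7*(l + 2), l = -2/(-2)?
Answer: -147/25894 ≈ -0.0056770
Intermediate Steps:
l = 1 (l = -2*(-½) = 1)
Y = -21 (Y = -7*(1 + 2) = -7*3 = -21)
U(R) = R²
U(Y)/(-77682) = (-21)²/(-77682) = 441*(-1/77682) = -147/25894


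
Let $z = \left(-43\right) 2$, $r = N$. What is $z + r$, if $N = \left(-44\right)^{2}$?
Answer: $1850$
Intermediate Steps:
$N = 1936$
$r = 1936$
$z = -86$
$z + r = -86 + 1936 = 1850$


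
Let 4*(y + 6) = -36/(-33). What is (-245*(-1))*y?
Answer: -15435/11 ≈ -1403.2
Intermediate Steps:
y = -63/11 (y = -6 + (-36/(-33))/4 = -6 + (-36*(-1/33))/4 = -6 + (¼)*(12/11) = -6 + 3/11 = -63/11 ≈ -5.7273)
(-245*(-1))*y = -245*(-1)*(-63/11) = -35*(-7)*(-63/11) = 245*(-63/11) = -15435/11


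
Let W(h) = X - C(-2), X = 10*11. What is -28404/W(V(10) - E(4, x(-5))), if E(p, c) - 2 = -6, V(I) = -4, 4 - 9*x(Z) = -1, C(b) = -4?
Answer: -4734/19 ≈ -249.16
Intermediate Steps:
x(Z) = 5/9 (x(Z) = 4/9 - ⅑*(-1) = 4/9 + ⅑ = 5/9)
X = 110
E(p, c) = -4 (E(p, c) = 2 - 6 = -4)
W(h) = 114 (W(h) = 110 - 1*(-4) = 110 + 4 = 114)
-28404/W(V(10) - E(4, x(-5))) = -28404/114 = -28404*1/114 = -4734/19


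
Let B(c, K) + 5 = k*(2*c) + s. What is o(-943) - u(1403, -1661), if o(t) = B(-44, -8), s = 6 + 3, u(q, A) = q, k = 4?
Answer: -1751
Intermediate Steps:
s = 9
B(c, K) = 4 + 8*c (B(c, K) = -5 + (4*(2*c) + 9) = -5 + (8*c + 9) = -5 + (9 + 8*c) = 4 + 8*c)
o(t) = -348 (o(t) = 4 + 8*(-44) = 4 - 352 = -348)
o(-943) - u(1403, -1661) = -348 - 1*1403 = -348 - 1403 = -1751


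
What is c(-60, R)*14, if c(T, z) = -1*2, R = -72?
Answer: -28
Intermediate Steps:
c(T, z) = -2
c(-60, R)*14 = -2*14 = -28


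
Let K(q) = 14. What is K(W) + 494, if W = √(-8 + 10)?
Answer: 508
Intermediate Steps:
W = √2 ≈ 1.4142
K(W) + 494 = 14 + 494 = 508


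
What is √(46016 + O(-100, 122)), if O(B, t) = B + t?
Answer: √46038 ≈ 214.56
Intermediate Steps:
√(46016 + O(-100, 122)) = √(46016 + (-100 + 122)) = √(46016 + 22) = √46038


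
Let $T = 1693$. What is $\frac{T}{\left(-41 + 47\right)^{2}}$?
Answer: $\frac{1693}{36} \approx 47.028$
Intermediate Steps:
$\frac{T}{\left(-41 + 47\right)^{2}} = \frac{1693}{\left(-41 + 47\right)^{2}} = \frac{1693}{6^{2}} = \frac{1693}{36}$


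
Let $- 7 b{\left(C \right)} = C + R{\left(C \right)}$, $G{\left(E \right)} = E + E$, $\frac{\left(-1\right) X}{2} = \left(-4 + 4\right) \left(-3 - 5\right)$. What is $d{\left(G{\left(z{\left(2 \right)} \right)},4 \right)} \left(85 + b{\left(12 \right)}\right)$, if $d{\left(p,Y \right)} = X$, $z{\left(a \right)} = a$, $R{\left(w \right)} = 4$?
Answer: $0$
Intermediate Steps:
$X = 0$ ($X = - 2 \left(-4 + 4\right) \left(-3 - 5\right) = - 2 \cdot 0 \left(-8\right) = \left(-2\right) 0 = 0$)
$G{\left(E \right)} = 2 E$
$d{\left(p,Y \right)} = 0$
$b{\left(C \right)} = - \frac{4}{7} - \frac{C}{7}$ ($b{\left(C \right)} = - \frac{C + 4}{7} = - \frac{4 + C}{7} = - \frac{4}{7} - \frac{C}{7}$)
$d{\left(G{\left(z{\left(2 \right)} \right)},4 \right)} \left(85 + b{\left(12 \right)}\right) = 0 \left(85 - \frac{16}{7}\right) = 0 \cdot \frac{579}{7} = 0$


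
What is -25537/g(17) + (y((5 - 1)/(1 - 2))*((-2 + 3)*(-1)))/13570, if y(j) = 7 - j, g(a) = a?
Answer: -346537277/230690 ≈ -1502.2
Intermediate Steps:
-25537/g(17) + (y((5 - 1)/(1 - 2))*((-2 + 3)*(-1)))/13570 = -25537/17 + ((7 - (5 - 1)/(1 - 2))*((-2 + 3)*(-1)))/13570 = -25537*1/17 + ((7 - 4/(-1))*(1*(-1)))*(1/13570) = -25537/17 + ((7 - 4*(-1))*(-1))*(1/13570) = -25537/17 + ((7 - 1*(-4))*(-1))*(1/13570) = -25537/17 + ((7 + 4)*(-1))*(1/13570) = -25537/17 + (11*(-1))*(1/13570) = -25537/17 - 11*1/13570 = -25537/17 - 11/13570 = -346537277/230690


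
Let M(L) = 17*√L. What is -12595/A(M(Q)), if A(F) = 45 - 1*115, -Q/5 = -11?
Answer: 2519/14 ≈ 179.93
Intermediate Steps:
Q = 55 (Q = -5*(-11) = 55)
A(F) = -70 (A(F) = 45 - 115 = -70)
-12595/A(M(Q)) = -12595/(-70) = -12595*(-1/70) = 2519/14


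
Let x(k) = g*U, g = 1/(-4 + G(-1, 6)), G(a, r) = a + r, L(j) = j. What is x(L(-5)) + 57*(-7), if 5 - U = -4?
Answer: -390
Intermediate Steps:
U = 9 (U = 5 - 1*(-4) = 5 + 4 = 9)
g = 1 (g = 1/(-4 + (-1 + 6)) = 1/(-4 + 5) = 1/1 = 1)
x(k) = 9 (x(k) = 1*9 = 9)
x(L(-5)) + 57*(-7) = 9 + 57*(-7) = 9 - 399 = -390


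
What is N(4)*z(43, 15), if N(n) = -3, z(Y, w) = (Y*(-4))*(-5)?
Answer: -2580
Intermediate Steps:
z(Y, w) = 20*Y (z(Y, w) = -4*Y*(-5) = 20*Y)
N(4)*z(43, 15) = -60*43 = -3*860 = -2580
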